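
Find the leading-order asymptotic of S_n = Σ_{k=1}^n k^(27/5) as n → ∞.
S_n ~ (5/32) · n^(32/5)

Integral comparison: Σ_{k=1}^n k^(27/5) = ∫_0^n x^(27/5) dx + O(n^(27/5)). The integral is n^(1 + 27/5) / (1 + 27/5) = n^((27+5)/5) / ((27+5)/5) = (5/32) · n^(32/5).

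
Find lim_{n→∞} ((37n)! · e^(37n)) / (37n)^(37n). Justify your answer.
lim = ∞

Stirling: (37n)! ~ sqrt(2π·37n) · (37n/e)^(37n). Hence
  (37n)! · e^(37n) / (37n)^(37n) ~ sqrt(2π·37n) = sqrt(2π·37) · sqrt(n) → ∞.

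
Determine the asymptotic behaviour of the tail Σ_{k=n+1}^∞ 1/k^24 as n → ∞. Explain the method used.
Σ_{k>n} 1/k^24 ~ 1/(23 · n^23)

Compare to the integral: ∫_{n}^∞ x^(−24) dx = [−x^(−23)/23]_{n}^∞ = 1/((24−1)·n^23). Euler-Maclaurin then gives
  Σ_{k>n} 1/k^24 = ∫_{n}^∞ dx/x^24 − 1/(2·n^24) + O(1/n^25).
(Equivalently this is ζ(24) − Σ_{k≤n} 1/k^24.)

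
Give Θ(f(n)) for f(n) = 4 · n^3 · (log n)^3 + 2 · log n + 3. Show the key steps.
f(n) ∈ Θ(n^3 · (log n)^3)

Compare the terms by growth order. For large n, n^a · (log n)^b dominates n^a' · (log n)^b' iff a > a', or (a = a' and b > b'). Ranking the 3 terms shows the dominant one is 4 · n^3 · (log n)^3. Hence f(n) ∈ Θ(n^3 · (log n)^3).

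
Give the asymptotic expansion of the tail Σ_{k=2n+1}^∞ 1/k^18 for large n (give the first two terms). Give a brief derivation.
Σ_{k>2n} 1/k^18 = 1/(17 · (2n)^17) − 1/(2 · (2n)^18) + O(1/(2n)^19)

Compare to the integral: ∫_{2n}^∞ x^(−18) dx = [−x^(−17)/17]_{2n}^∞ = 1/((18−1)·(2n)^17). The Euler-Maclaurin correction adds −f(2n)/2 = −1/(2·(2n)^18). Euler-Maclaurin then gives
  Σ_{k>2n} 1/k^18 = ∫_{2n}^∞ dx/x^18 − 1/(2·(2n)^18) + O(1/(2n)^19).
(Equivalently this is ζ(18) − Σ_{k≤2n} 1/k^18.)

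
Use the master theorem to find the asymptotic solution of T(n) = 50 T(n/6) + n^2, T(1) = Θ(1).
T(n) = Θ(n^(log_6 50))

Master theorem: compare f(n) = n^2 to n^(log_6 50) where log_6 50 ≈ 2.183. Since 2 < log_6 50, we have f(n) = O(n^(log_6 50 − ε)) for some ε > 0 — Case 1. Hence T(n) = Θ(n^(log_6 50)).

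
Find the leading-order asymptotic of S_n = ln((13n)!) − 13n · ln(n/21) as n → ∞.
S_n ~ 13n · (ln 273 − 1) + O(ln n)

Stirling: ln((13n)!) = 13n ln(13n) − 13n + O(ln n).
  S_n = 13n ln(13n) − 13n − 13n ln(n/21) + O(ln n)
      = 13n ln(13n) − 13n ln n + 13n ln 21 − 13n + O(ln n)
      = 13n ln 13 + 13n ln 21 − 13n + O(ln n)
      = 13n (ln 273 − 1) + O(ln n).
Numerically ln(273) − 1 ≈ 4.6095.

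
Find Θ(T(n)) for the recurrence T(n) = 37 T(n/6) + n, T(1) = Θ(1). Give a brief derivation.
T(n) = Θ(n^(log_6 37))

Master theorem: compare f(n) = n to n^(log_6 37) where log_6 37 ≈ 2.015. Since 1 < log_6 37, we have f(n) = O(n^(log_6 37 − ε)) for some ε > 0 — Case 1. Hence T(n) = Θ(n^(log_6 37)).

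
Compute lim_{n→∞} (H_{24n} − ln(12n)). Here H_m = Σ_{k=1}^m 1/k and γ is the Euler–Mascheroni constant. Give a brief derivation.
lim = ln 2 + γ

By Euler-Maclaurin, H_m = ln m + γ + O(1/m). So
  H_{24n} − ln(12n) = ln(24n) + γ − ln(12n) + O(1/n)
                       = ln(24/12) + γ + O(1/n).
Hence the limit is ln(24/12) + γ (= ln 2).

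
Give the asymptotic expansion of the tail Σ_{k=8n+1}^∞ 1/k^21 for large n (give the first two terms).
Σ_{k>8n} 1/k^21 = 1/(20 · (8n)^20) − 1/(2 · (8n)^21) + O(1/(8n)^22)

Compare to the integral: ∫_{8n}^∞ x^(−21) dx = [−x^(−20)/20]_{8n}^∞ = 1/((21−1)·(8n)^20). The Euler-Maclaurin correction adds −f(8n)/2 = −1/(2·(8n)^21). Euler-Maclaurin then gives
  Σ_{k>8n} 1/k^21 = ∫_{8n}^∞ dx/x^21 − 1/(2·(8n)^21) + O(1/(8n)^22).
(Equivalently this is ζ(21) − Σ_{k≤8n} 1/k^21.)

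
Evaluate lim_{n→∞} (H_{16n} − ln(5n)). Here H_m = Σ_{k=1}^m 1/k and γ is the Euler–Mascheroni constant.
lim = ln(16/5) + γ

By Euler-Maclaurin, H_m = ln m + γ + O(1/m). So
  H_{16n} − ln(5n) = ln(16n) + γ − ln(5n) + O(1/n)
                       = ln(16/5) + γ + O(1/n).
Hence the limit is ln(16/5) + γ.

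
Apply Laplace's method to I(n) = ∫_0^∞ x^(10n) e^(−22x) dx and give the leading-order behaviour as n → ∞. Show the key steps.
I(n) ~ (sqrt(2π·10n) / 22) · (10n/(22e))^(10n)

Write the integrand as exp(10n ln x − 22x) and set f(x) = 10n ln x − 22x. Then f'(x) = 10n/x − 22 = 0 at x* = 10n/22, and f''(x*) = −10n/x*^2 = −22^2/(10n). Laplace's method (interior maximum) gives
  I(n) ~ e^(f(x*)) · sqrt(2π / |f''(x*)|)
        = exp(10n ln(10n/22) − 10n) · sqrt(2π · 10n / 22^2)
        = (10n/22)^(10n) e^(−10n) · sqrt(2π·10n) / 22
        = (sqrt(2π·10n) / 22) · (10n/(22e))^(10n).
This matches Γ(10n+1)/22^(10n+1) with Stirling applied to Γ.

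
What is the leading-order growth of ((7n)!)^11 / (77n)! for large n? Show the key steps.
((7n)!)^11/(77n)! ~ ((2π·7n)^(10/2) / sqrt(11)) · 11^(−11·7n)  →  0

Write N = 7n. Stirling: N! ~ sqrt(2π N)(N/e)^N and (11N)! ~ sqrt(2π·11N)·(11N/e)^(11N).
  (N!)^11/(11N)! ~ (2π N)^(11/2) (N/e)^(11N) / [sqrt(2π·11N) (11N/e)^(11N)]
     = (2π N)^(11/2) / sqrt(2π·11N) · (N/(11N))^(11N)
     = (2π N)^((11−1)/2) / sqrt(11) · 11^(−11N).
Since 11^11 > 1, the factor 11^(−11N) decays exponentially, so the ratio → 0. Substituting N = 7n gives the stated form.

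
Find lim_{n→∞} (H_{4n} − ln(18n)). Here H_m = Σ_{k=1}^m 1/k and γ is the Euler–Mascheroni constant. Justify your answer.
lim = ln(2/9) + γ

By Euler-Maclaurin, H_m = ln m + γ + O(1/m). So
  H_{4n} − ln(18n) = ln(4n) + γ − ln(18n) + O(1/n)
                       = ln(4/18) + γ + O(1/n).
Hence the limit is ln(4/18) + γ (= ln(2/9)).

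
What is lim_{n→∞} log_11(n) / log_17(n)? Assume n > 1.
lim = ln(17) / ln(11) = log_11(17)

Change of base: log_11(n) = ln n / ln 11 and log_17(n) = ln n / ln 17. The ratio is (ln n / ln 11) · (ln 17 / ln n) = ln 17 / ln 11, a constant independent of n. So the limit is ln 17 / ln 11 = log_11(17).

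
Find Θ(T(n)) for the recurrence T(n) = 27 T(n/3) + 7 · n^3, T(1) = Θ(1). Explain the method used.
T(n) = Θ(n^3 log n)

log_3 27 = 3, and f(n) = 7 · n^3 = Θ(n^(log_3 27)). This is Case 2 of the master theorem: T(n) = Θ(f(n) · log n) = Θ(n^3 log n).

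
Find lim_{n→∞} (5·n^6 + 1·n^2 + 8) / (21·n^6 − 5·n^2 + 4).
lim = 5/21

For large n the leading n^6 terms dominate both numerator and denominator. Dividing top and bottom by n^6, every other term tends to 0, leaving 5/21.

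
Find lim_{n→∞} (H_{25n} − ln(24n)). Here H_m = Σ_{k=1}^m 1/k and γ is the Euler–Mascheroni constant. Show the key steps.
lim = ln(25/24) + γ

By Euler-Maclaurin, H_m = ln m + γ + O(1/m). So
  H_{25n} − ln(24n) = ln(25n) + γ − ln(24n) + O(1/n)
                       = ln(25/24) + γ + O(1/n).
Hence the limit is ln(25/24) + γ.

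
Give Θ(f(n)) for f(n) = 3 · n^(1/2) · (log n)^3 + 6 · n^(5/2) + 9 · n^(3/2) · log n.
f(n) ∈ Θ(n^(5/2))

Compare the terms by growth order. For large n, n^a · (log n)^b dominates n^a' · (log n)^b' iff a > a', or (a = a' and b > b'). Ranking the 3 terms shows the dominant one is 6 · n^(5/2). Hence f(n) ∈ Θ(n^(5/2)).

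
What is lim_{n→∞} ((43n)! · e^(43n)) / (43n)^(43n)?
lim = ∞

Stirling: (43n)! ~ sqrt(2π·43n) · (43n/e)^(43n). Hence
  (43n)! · e^(43n) / (43n)^(43n) ~ sqrt(2π·43n) = sqrt(2π·43) · sqrt(n) → ∞.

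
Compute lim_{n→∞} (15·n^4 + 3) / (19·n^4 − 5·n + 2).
lim = 15/19

For large n the leading n^4 terms dominate both numerator and denominator. Dividing top and bottom by n^4, every other term tends to 0, leaving 15/19.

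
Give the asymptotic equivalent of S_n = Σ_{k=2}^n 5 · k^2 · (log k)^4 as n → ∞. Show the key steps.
S_n ~ 5 · n^3 · (log n)^4 / 3

By integral comparison, S_n = ∫_1^n 5 · x^2 · (log x)^4 dx + O(n^2 · (log n)^4). For the integral, the leading term of ∫_1^n x^2 (log x)^4 dx is n^3/3 · (log n)^4 (by repeated integration by parts; each step lowers the log-exponent and produces a relatively O(1/log n) correction). Hence S_n ~ 5 · n^3 · (log n)^4 / 3.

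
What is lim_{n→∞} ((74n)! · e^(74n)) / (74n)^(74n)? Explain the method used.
lim = ∞

Stirling: (74n)! ~ sqrt(2π·74n) · (74n/e)^(74n). Hence
  (74n)! · e^(74n) / (74n)^(74n) ~ sqrt(2π·74n) = sqrt(2π·74) · sqrt(n) → ∞.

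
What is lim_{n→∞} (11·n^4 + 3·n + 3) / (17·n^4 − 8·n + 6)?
lim = 11/17

For large n the leading n^4 terms dominate both numerator and denominator. Dividing top and bottom by n^4, every other term tends to 0, leaving 11/17.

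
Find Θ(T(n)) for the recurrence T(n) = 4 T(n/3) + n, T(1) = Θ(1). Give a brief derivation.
T(n) = Θ(n^(log_3 4))

Master theorem: compare f(n) = n to n^(log_3 4) where log_3 4 ≈ 1.262. Since 1 < log_3 4, we have f(n) = O(n^(log_3 4 − ε)) for some ε > 0 — Case 1. Hence T(n) = Θ(n^(log_3 4)).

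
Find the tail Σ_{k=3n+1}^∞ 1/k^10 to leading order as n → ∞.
Σ_{k>3n} 1/k^10 ~ 1/(9 · (3n)^9)

Compare to the integral: ∫_{3n}^∞ x^(−10) dx = [−x^(−9)/9]_{3n}^∞ = 1/((10−1)·(3n)^9). Euler-Maclaurin then gives
  Σ_{k>3n} 1/k^10 = ∫_{3n}^∞ dx/x^10 − 1/(2·(3n)^10) + O(1/(3n)^11).
(Equivalently this is ζ(10) − Σ_{k≤3n} 1/k^10.)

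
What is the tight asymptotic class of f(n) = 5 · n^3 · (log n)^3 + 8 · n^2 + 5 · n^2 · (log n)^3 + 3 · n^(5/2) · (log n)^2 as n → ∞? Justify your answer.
f(n) ∈ Θ(n^3 · (log n)^3)

Compare the terms by growth order. For large n, n^a · (log n)^b dominates n^a' · (log n)^b' iff a > a', or (a = a' and b > b'). Ranking the 4 terms shows the dominant one is 5 · n^3 · (log n)^3. Hence f(n) ∈ Θ(n^3 · (log n)^3).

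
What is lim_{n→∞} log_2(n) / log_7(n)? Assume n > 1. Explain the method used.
lim = ln(7) / ln(2) = log_2(7)

Change of base: log_2(n) = ln n / ln 2 and log_7(n) = ln n / ln 7. The ratio is (ln n / ln 2) · (ln 7 / ln n) = ln 7 / ln 2, a constant independent of n. So the limit is ln 7 / ln 2 = log_2(7).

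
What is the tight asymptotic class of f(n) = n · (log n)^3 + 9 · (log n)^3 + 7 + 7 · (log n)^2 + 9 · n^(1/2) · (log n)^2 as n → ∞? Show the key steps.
f(n) ∈ Θ(n · (log n)^3)

Compare the terms by growth order. For large n, n^a · (log n)^b dominates n^a' · (log n)^b' iff a > a', or (a = a' and b > b'). Ranking the 5 terms shows the dominant one is n · (log n)^3. Hence f(n) ∈ Θ(n · (log n)^3).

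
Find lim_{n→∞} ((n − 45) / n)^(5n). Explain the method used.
lim = e^(−225)

Rewrite as (1 − 45/n)^(5n). By the standard limit (1 + x/n)^n → e^x, we have (1 − 45/n)^n → e^(−45), and raising to the 5th power gives e^(−225).
More precisely, ln[(1 − 45/n)^(5n)] = 5n · ln(1 − 45/n) = 5n · (-45/n + O(1/n^2)) = -225 + O(1/n) → -225.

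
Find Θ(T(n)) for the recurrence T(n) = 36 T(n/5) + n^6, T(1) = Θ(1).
T(n) = Θ(n^6)

log_5 36 ≈ 2.227. f(n) = n^6 dominates n^(log_5 36) since 6 > 2.227, and the regularity condition a·f(n/b) = 36·(n/5)^6 = (36/15625)·n^6 ≤ c·f(n) holds with c = 36/15625 ≈ 0.0023 < 1. So this is Case 3: T(n) = Θ(f(n)) = Θ(n^6).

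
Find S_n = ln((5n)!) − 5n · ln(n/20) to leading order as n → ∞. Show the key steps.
S_n ~ 5n · (ln 100 − 1) + O(ln n)

Stirling: ln((5n)!) = 5n ln(5n) − 5n + O(ln n).
  S_n = 5n ln(5n) − 5n − 5n ln(n/20) + O(ln n)
      = 5n ln(5n) − 5n ln n + 5n ln 20 − 5n + O(ln n)
      = 5n ln 5 + 5n ln 20 − 5n + O(ln n)
      = 5n (ln 100 − 1) + O(ln n).
Numerically ln(100) − 1 ≈ 3.6052.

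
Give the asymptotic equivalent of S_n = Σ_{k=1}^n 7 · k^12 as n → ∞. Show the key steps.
S_n ~ 7 · n^13 / 13

By integral comparison (Euler-Maclaurin), Σ_{k=1}^n 7 · k^12 = 7 · ∫_0^n x^12 dx + O(n^12) = 7 · n^13/13 + O(n^12). (Equivalently, Faulhaber's formula gives the same leading term.)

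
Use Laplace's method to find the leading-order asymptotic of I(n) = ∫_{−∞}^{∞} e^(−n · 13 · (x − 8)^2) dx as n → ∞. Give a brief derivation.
I(n) = sqrt(π/(13n))

Here φ(x) = 13 · (x − 8)^2 has its unique minimum at x* = 8 with φ(x*) = 0 and φ''(x*) = 26. Laplace's method gives
  I(n) ~ e^(−n φ(x*)) · sqrt(2π / (n · φ''(x*))) = sqrt(2π / (26n)) = sqrt(π/(13n)).
This is exact: substituting u = (x − 8)·sqrt(13n) gives I(n) = (1/sqrt(13n)) ∫_{−∞}^{∞} e^(−u^2) du = sqrt(π/(13n)).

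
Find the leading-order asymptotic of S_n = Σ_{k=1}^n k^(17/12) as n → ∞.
S_n ~ (12/29) · n^(29/12)

Integral comparison: Σ_{k=1}^n k^(17/12) = ∫_0^n x^(17/12) dx + O(n^(17/12)). The integral is n^(1 + 17/12) / (1 + 17/12) = n^((17+12)/12) / ((17+12)/12) = (12/29) · n^(29/12).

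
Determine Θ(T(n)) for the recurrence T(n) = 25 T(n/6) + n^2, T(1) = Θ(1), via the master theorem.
T(n) = Θ(n^2)

log_6 25 ≈ 1.796. f(n) = n^2 dominates n^(log_6 25) since 2 > 1.796, and the regularity condition a·f(n/b) = 25·(n/6)^2 = (25/36)·n^2 ≤ c·f(n) holds with c = 25/36 ≈ 0.694 < 1. So this is Case 3: T(n) = Θ(f(n)) = Θ(n^2).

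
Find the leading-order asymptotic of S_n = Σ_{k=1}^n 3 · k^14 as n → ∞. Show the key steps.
S_n ~ n^15 / 5

By integral comparison (Euler-Maclaurin), Σ_{k=1}^n 3 · k^14 = 3 · ∫_0^n x^14 dx + O(n^14) = 3 · n^15/15 = n^15 / 5 + O(n^14). (Equivalently, Faulhaber's formula gives the same leading term.)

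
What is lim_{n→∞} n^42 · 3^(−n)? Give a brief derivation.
lim = 0

Exponentials with base > 1 dominate every fixed polynomial: for any fixed c, n^c / 3^n → 0 as n → ∞ (e.g. by the ratio test, or by writing 3^n = e^(n ln 3) and noting e^(n ln 3) / n^c → ∞). Hence n^42 · 3^(−n) = n^42 / 3^n → 0.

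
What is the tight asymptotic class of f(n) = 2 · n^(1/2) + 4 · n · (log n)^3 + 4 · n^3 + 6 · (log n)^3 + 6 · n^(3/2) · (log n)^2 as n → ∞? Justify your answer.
f(n) ∈ Θ(n^3)

Compare the terms by growth order. For large n, n^a · (log n)^b dominates n^a' · (log n)^b' iff a > a', or (a = a' and b > b'). Ranking the 5 terms shows the dominant one is 4 · n^3. Hence f(n) ∈ Θ(n^3).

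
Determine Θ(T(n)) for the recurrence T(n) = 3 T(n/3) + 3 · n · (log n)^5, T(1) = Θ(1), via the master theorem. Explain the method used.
T(n) = Θ(n · (log n)^6)

Here log_3 3 = 1 and f(n) = 3 · n · (log n)^5 = Θ(n^(log_3 3) · (log n)^5). This is the extended Case 2 of the master theorem (f matches the critical exponent up to log factors), giving T(n) = Θ(n^(log_3 3) · (log n)^(5+1)) = Θ(n · (log n)^6).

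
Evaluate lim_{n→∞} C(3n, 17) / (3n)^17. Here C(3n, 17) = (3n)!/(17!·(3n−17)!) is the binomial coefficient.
lim = 1/17! = 1/355687428096000

With N = 3n → ∞: C(N, 17) / N^17 = [N(N−1)…(N−16)] / (17! · N^17) = (1/17!) · 1 · (1 − 1/(3n)) · … · (1 − 16/(3n)). Each factor → 1 as N → ∞, so the limit is 1/17! = 1/355687428096000.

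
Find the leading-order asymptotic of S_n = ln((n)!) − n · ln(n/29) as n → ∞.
S_n ~ n · (ln 29 − 1) + O(ln n)

Stirling: ln((n)!) = n ln(n) − n + O(ln n).
  S_n = n ln(n) − n − n ln(n/29) + O(ln n)
      = n ln(n) − n ln n + n ln 29 − n + O(ln n)
      = n ln 29 − n + O(ln n)
      = n (ln 29 − 1) + O(ln n).
Numerically ln(29) − 1 ≈ 2.3673.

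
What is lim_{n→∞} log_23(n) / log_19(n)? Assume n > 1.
lim = ln(19) / ln(23) = log_23(19)

Change of base: log_23(n) = ln n / ln 23 and log_19(n) = ln n / ln 19. The ratio is (ln n / ln 23) · (ln 19 / ln n) = ln 19 / ln 23, a constant independent of n. So the limit is ln 19 / ln 23 = log_23(19).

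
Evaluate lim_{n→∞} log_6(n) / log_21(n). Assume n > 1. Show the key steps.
lim = ln(21) / ln(6) = log_6(21)

Change of base: log_6(n) = ln n / ln 6 and log_21(n) = ln n / ln 21. The ratio is (ln n / ln 6) · (ln 21 / ln n) = ln 21 / ln 6, a constant independent of n. So the limit is ln 21 / ln 6 = log_6(21).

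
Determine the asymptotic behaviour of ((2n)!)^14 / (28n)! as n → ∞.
((2n)!)^14/(28n)! ~ ((2π·2n)^(13/2) / sqrt(14)) · 14^(−14·2n)  →  0

Write N = 2n. Stirling: N! ~ sqrt(2π N)(N/e)^N and (14N)! ~ sqrt(2π·14N)·(14N/e)^(14N).
  (N!)^14/(14N)! ~ (2π N)^(14/2) (N/e)^(14N) / [sqrt(2π·14N) (14N/e)^(14N)]
     = (2π N)^(14/2) / sqrt(2π·14N) · (N/(14N))^(14N)
     = (2π N)^((14−1)/2) / sqrt(14) · 14^(−14N).
Since 14^14 > 1, the factor 14^(−14N) decays exponentially, so the ratio → 0. Substituting N = 2n gives the stated form.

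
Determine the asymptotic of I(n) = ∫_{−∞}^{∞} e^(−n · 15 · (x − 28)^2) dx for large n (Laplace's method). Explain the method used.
I(n) = sqrt(π/(15n))

Here φ(x) = 15 · (x − 28)^2 has its unique minimum at x* = 28 with φ(x*) = 0 and φ''(x*) = 30. Laplace's method gives
  I(n) ~ e^(−n φ(x*)) · sqrt(2π / (n · φ''(x*))) = sqrt(2π / (30n)) = sqrt(π/(15n)).
This is exact: substituting u = (x − 28)·sqrt(15n) gives I(n) = (1/sqrt(15n)) ∫_{−∞}^{∞} e^(−u^2) du = sqrt(π/(15n)).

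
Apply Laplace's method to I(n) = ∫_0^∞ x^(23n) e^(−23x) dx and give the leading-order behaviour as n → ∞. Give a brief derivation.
I(n) ~ (sqrt(2π·23n) / 23) · (23n/(23e))^(23n)

Write the integrand as exp(23n ln x − 23x) and set f(x) = 23n ln x − 23x. Then f'(x) = 23n/x − 23 = 0 at x* = 23n/23, and f''(x*) = −23n/x*^2 = −23^2/(23n). Laplace's method (interior maximum) gives
  I(n) ~ e^(f(x*)) · sqrt(2π / |f''(x*)|)
        = exp(23n ln(23n/23) − 23n) · sqrt(2π · 23n / 23^2)
        = (23n/23)^(23n) e^(−23n) · sqrt(2π·23n) / 23
        = (sqrt(2π·23n) / 23) · (23n/(23e))^(23n).
This matches Γ(23n+1)/23^(23n+1) with Stirling applied to Γ.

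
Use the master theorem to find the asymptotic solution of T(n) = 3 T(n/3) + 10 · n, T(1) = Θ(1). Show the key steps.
T(n) = Θ(n log n)

log_3 3 = 1, and f(n) = 10 · n = Θ(n^(log_3 3)). This is Case 2 of the master theorem: T(n) = Θ(f(n) · log n) = Θ(n log n).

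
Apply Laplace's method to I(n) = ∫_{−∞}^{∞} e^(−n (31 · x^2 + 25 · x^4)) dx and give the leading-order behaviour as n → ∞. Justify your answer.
I(n) ~ sqrt(π/(31n))

φ(x) = 31 · x^2 + 25 · x^4 has its unique global minimum at x* = 0 (since φ'(x) = 62x + 100x^3 = 0 only at x = 0 for real x with both coefficients positive, and φ → ∞ as |x| → ∞). At x* = 0, φ(0) = 0 and φ''(0) = 62. Laplace's method then gives
  I(n) ~ sqrt(2π / (n · φ''(0))) · e^(−n φ(0)) = sqrt(2π / (62n)) = sqrt(π/(31n)).
The 25 · x^4 term contributes only at subleading order (an O(1/n) relative correction).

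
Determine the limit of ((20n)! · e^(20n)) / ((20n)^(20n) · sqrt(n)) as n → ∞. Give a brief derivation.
lim = sqrt(2π·20)

Stirling: (20n)! ~ sqrt(2π·20n) · (20n/e)^(20n). Hence
  (20n)! · e^(20n) / (20n)^(20n) ~ sqrt(2π·20n).
Dividing by sqrt(n): sqrt(2π·20n) / sqrt(n) = sqrt(2π·20) · n^((1−1)/2), so the limit is sqrt(2π·20).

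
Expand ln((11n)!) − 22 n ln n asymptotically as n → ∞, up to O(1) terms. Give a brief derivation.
ln((11n)!) − 22 n ln n = −11 n ln n + 11(ln 11 − 1) n + (1/2) ln(2π·11n) + O(1/n)

Stirling: ln((11n)!) = 11n ln(11n) − 11n + (1/2) ln(2π·11n) + O(1/n).
Expand 11n ln(11n) = 11n (ln n + ln 11) = 11n ln n + 11n ln 11.
Subtract 22n ln n: leading term is (11 − 22) n ln n = −11 n ln n. The next term is 11n ln 11 − 11n = 11(ln 11 − 1) n. Then the (1/2) ln(2π·11n) correction.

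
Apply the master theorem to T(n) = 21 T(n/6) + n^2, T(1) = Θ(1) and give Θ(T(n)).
T(n) = Θ(n^2)

log_6 21 ≈ 1.699. f(n) = n^2 dominates n^(log_6 21) since 2 > 1.699, and the regularity condition a·f(n/b) = 21·(n/6)^2 = (21/36)·n^2 ≤ c·f(n) holds with c = 21/36 ≈ 0.583 < 1. So this is Case 3: T(n) = Θ(f(n)) = Θ(n^2).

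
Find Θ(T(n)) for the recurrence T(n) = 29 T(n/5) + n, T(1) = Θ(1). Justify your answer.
T(n) = Θ(n^(log_5 29))

Master theorem: compare f(n) = n to n^(log_5 29) where log_5 29 ≈ 2.092. Since 1 < log_5 29, we have f(n) = O(n^(log_5 29 − ε)) for some ε > 0 — Case 1. Hence T(n) = Θ(n^(log_5 29)).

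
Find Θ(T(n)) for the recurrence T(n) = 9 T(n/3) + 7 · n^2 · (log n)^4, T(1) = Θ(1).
T(n) = Θ(n^2 · (log n)^5)

Here log_3 9 = 2 and f(n) = 7 · n^2 · (log n)^4 = Θ(n^(log_3 9) · (log n)^4). This is the extended Case 2 of the master theorem (f matches the critical exponent up to log factors), giving T(n) = Θ(n^(log_3 9) · (log n)^(4+1)) = Θ(n^2 · (log n)^5).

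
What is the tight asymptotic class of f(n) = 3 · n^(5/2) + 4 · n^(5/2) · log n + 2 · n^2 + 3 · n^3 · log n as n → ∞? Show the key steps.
f(n) ∈ Θ(n^3 · log n)

Compare the terms by growth order. For large n, n^a · (log n)^b dominates n^a' · (log n)^b' iff a > a', or (a = a' and b > b'). Ranking the 4 terms shows the dominant one is 3 · n^3 · log n. Hence f(n) ∈ Θ(n^3 · log n).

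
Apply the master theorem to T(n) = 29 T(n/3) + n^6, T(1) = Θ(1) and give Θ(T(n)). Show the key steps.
T(n) = Θ(n^6)

log_3 29 ≈ 3.065. f(n) = n^6 dominates n^(log_3 29) since 6 > 3.065, and the regularity condition a·f(n/b) = 29·(n/3)^6 = (29/729)·n^6 ≤ c·f(n) holds with c = 29/729 ≈ 0.0398 < 1. So this is Case 3: T(n) = Θ(f(n)) = Θ(n^6).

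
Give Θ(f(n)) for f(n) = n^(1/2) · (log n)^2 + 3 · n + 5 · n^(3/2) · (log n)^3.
f(n) ∈ Θ(n^(3/2) · (log n)^3)

Compare the terms by growth order. For large n, n^a · (log n)^b dominates n^a' · (log n)^b' iff a > a', or (a = a' and b > b'). Ranking the 3 terms shows the dominant one is 5 · n^(3/2) · (log n)^3. Hence f(n) ∈ Θ(n^(3/2) · (log n)^3).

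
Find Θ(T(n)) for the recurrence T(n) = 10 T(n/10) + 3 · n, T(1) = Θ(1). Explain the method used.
T(n) = Θ(n log n)

log_10 10 = 1, and f(n) = 3 · n = Θ(n^(log_10 10)). This is Case 2 of the master theorem: T(n) = Θ(f(n) · log n) = Θ(n log n).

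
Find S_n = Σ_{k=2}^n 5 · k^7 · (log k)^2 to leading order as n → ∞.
S_n ~ 5 · n^8 · (log n)^2 / 8

By integral comparison, S_n = ∫_1^n 5 · x^7 · (log x)^2 dx + O(n^7 · (log n)^2). For the integral, the leading term of ∫_1^n x^7 (log x)^2 dx is n^8/8 · (log n)^2 (by repeated integration by parts; each step lowers the log-exponent and produces a relatively O(1/log n) correction). Hence S_n ~ 5 · n^8 · (log n)^2 / 8.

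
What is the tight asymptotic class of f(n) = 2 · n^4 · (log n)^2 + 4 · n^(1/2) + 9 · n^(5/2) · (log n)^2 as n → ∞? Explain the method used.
f(n) ∈ Θ(n^4 · (log n)^2)

Compare the terms by growth order. For large n, n^a · (log n)^b dominates n^a' · (log n)^b' iff a > a', or (a = a' and b > b'). Ranking the 3 terms shows the dominant one is 2 · n^4 · (log n)^2. Hence f(n) ∈ Θ(n^4 · (log n)^2).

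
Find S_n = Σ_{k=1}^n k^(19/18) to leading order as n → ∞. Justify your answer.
S_n ~ (18/37) · n^(37/18)

Integral comparison: Σ_{k=1}^n k^(19/18) = ∫_0^n x^(19/18) dx + O(n^(19/18)). The integral is n^(1 + 19/18) / (1 + 19/18) = n^((19+18)/18) / ((19+18)/18) = (18/37) · n^(37/18).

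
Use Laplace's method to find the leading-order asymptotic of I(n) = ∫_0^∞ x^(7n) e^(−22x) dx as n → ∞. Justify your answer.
I(n) ~ (sqrt(2π·7n) / 22) · (7n/(22e))^(7n)

Write the integrand as exp(7n ln x − 22x) and set f(x) = 7n ln x − 22x. Then f'(x) = 7n/x − 22 = 0 at x* = 7n/22, and f''(x*) = −7n/x*^2 = −22^2/(7n). Laplace's method (interior maximum) gives
  I(n) ~ e^(f(x*)) · sqrt(2π / |f''(x*)|)
        = exp(7n ln(7n/22) − 7n) · sqrt(2π · 7n / 22^2)
        = (7n/22)^(7n) e^(−7n) · sqrt(2π·7n) / 22
        = (sqrt(2π·7n) / 22) · (7n/(22e))^(7n).
This matches Γ(7n+1)/22^(7n+1) with Stirling applied to Γ.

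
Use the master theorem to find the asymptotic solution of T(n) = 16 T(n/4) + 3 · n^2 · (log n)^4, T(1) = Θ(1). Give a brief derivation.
T(n) = Θ(n^2 · (log n)^5)

Here log_4 16 = 2 and f(n) = 3 · n^2 · (log n)^4 = Θ(n^(log_4 16) · (log n)^4). This is the extended Case 2 of the master theorem (f matches the critical exponent up to log factors), giving T(n) = Θ(n^(log_4 16) · (log n)^(4+1)) = Θ(n^2 · (log n)^5).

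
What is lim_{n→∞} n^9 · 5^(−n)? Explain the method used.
lim = 0

Exponentials with base > 1 dominate every fixed polynomial: for any fixed c, n^c / 5^n → 0 as n → ∞ (e.g. by the ratio test, or by writing 5^n = e^(n ln 5) and noting e^(n ln 5) / n^c → ∞). Hence n^9 · 5^(−n) = n^9 / 5^n → 0.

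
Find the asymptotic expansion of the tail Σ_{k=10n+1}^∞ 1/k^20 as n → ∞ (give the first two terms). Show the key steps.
Σ_{k>10n} 1/k^20 = 1/(19 · (10n)^19) − 1/(2 · (10n)^20) + O(1/(10n)^21)

Compare to the integral: ∫_{10n}^∞ x^(−20) dx = [−x^(−19)/19]_{10n}^∞ = 1/((20−1)·(10n)^19). The Euler-Maclaurin correction adds −f(10n)/2 = −1/(2·(10n)^20). Euler-Maclaurin then gives
  Σ_{k>10n} 1/k^20 = ∫_{10n}^∞ dx/x^20 − 1/(2·(10n)^20) + O(1/(10n)^21).
(Equivalently this is ζ(20) − Σ_{k≤10n} 1/k^20.)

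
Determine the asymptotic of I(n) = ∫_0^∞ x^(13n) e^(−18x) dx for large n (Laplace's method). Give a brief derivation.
I(n) ~ (sqrt(2π·13n) / 18) · (13n/(18e))^(13n)

Write the integrand as exp(13n ln x − 18x) and set f(x) = 13n ln x − 18x. Then f'(x) = 13n/x − 18 = 0 at x* = 13n/18, and f''(x*) = −13n/x*^2 = −18^2/(13n). Laplace's method (interior maximum) gives
  I(n) ~ e^(f(x*)) · sqrt(2π / |f''(x*)|)
        = exp(13n ln(13n/18) − 13n) · sqrt(2π · 13n / 18^2)
        = (13n/18)^(13n) e^(−13n) · sqrt(2π·13n) / 18
        = (sqrt(2π·13n) / 18) · (13n/(18e))^(13n).
This matches Γ(13n+1)/18^(13n+1) with Stirling applied to Γ.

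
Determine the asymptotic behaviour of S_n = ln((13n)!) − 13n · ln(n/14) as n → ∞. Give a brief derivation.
S_n ~ 13n · (ln 182 − 1) + O(ln n)

Stirling: ln((13n)!) = 13n ln(13n) − 13n + O(ln n).
  S_n = 13n ln(13n) − 13n − 13n ln(n/14) + O(ln n)
      = 13n ln(13n) − 13n ln n + 13n ln 14 − 13n + O(ln n)
      = 13n ln 13 + 13n ln 14 − 13n + O(ln n)
      = 13n (ln 182 − 1) + O(ln n).
Numerically ln(182) − 1 ≈ 4.2040.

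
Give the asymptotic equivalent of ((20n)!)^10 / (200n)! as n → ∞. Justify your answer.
((20n)!)^10/(200n)! ~ ((2π·20n)^(9/2) / sqrt(10)) · 10^(−10·20n)  →  0

Write N = 20n. Stirling: N! ~ sqrt(2π N)(N/e)^N and (10N)! ~ sqrt(2π·10N)·(10N/e)^(10N).
  (N!)^10/(10N)! ~ (2π N)^(10/2) (N/e)^(10N) / [sqrt(2π·10N) (10N/e)^(10N)]
     = (2π N)^(10/2) / sqrt(2π·10N) · (N/(10N))^(10N)
     = (2π N)^((10−1)/2) / sqrt(10) · 10^(−10N).
Since 10^10 > 1, the factor 10^(−10N) decays exponentially, so the ratio → 0. Substituting N = 20n gives the stated form.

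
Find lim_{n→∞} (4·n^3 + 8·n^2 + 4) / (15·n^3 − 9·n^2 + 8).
lim = 4/15

For large n the leading n^3 terms dominate both numerator and denominator. Dividing top and bottom by n^3, every other term tends to 0, leaving 4/15.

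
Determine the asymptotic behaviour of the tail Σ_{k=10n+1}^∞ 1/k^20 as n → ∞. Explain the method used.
Σ_{k>10n} 1/k^20 ~ 1/(19 · (10n)^19)

Compare to the integral: ∫_{10n}^∞ x^(−20) dx = [−x^(−19)/19]_{10n}^∞ = 1/((20−1)·(10n)^19). Euler-Maclaurin then gives
  Σ_{k>10n} 1/k^20 = ∫_{10n}^∞ dx/x^20 − 1/(2·(10n)^20) + O(1/(10n)^21).
(Equivalently this is ζ(20) − Σ_{k≤10n} 1/k^20.)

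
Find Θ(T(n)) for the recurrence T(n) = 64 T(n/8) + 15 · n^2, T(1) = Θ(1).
T(n) = Θ(n^2 log n)

log_8 64 = 2, and f(n) = 15 · n^2 = Θ(n^(log_8 64)). This is Case 2 of the master theorem: T(n) = Θ(f(n) · log n) = Θ(n^2 log n).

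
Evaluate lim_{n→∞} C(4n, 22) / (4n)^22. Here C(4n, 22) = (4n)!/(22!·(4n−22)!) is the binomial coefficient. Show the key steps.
lim = 1/22! = 1/1124000727777607680000

With N = 4n → ∞: C(N, 22) / N^22 = [N(N−1)…(N−21)] / (22! · N^22) = (1/22!) · 1 · (1 − 1/(4n)) · … · (1 − 21/(4n)). Each factor → 1 as N → ∞, so the limit is 1/22! = 1/1124000727777607680000.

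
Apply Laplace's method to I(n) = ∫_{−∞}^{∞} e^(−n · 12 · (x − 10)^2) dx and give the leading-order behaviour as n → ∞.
I(n) = sqrt(π/(12n))

Here φ(x) = 12 · (x − 10)^2 has its unique minimum at x* = 10 with φ(x*) = 0 and φ''(x*) = 24. Laplace's method gives
  I(n) ~ e^(−n φ(x*)) · sqrt(2π / (n · φ''(x*))) = sqrt(2π / (24n)) = sqrt(π/(12n)).
This is exact: substituting u = (x − 10)·sqrt(12n) gives I(n) = (1/sqrt(12n)) ∫_{−∞}^{∞} e^(−u^2) du = sqrt(π/(12n)).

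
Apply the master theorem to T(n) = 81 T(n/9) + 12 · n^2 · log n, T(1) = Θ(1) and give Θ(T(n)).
T(n) = Θ(n^2 · (log n)^2)

Here log_9 81 = 2 and f(n) = 12 · n^2 · log n = Θ(n^(log_9 81) · (log n)^1). This is the extended Case 2 of the master theorem (f matches the critical exponent up to log factors), giving T(n) = Θ(n^(log_9 81) · (log n)^(1+1)) = Θ(n^2 · (log n)^2).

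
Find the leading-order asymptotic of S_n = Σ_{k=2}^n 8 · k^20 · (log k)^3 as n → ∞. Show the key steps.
S_n ~ 8 · n^21 · (log n)^3 / 21

By integral comparison, S_n = ∫_1^n 8 · x^20 · (log x)^3 dx + O(n^20 · (log n)^3). For the integral, the leading term of ∫_1^n x^20 (log x)^3 dx is n^21/21 · (log n)^3 (by repeated integration by parts; each step lowers the log-exponent and produces a relatively O(1/log n) correction). Hence S_n ~ 8 · n^21 · (log n)^3 / 21.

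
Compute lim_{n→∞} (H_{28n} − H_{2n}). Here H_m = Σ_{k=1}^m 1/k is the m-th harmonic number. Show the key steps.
lim = ln(28/2) = ln 14

Euler-Maclaurin gives H_m = ln m + γ + 1/(2m) + O(1/m^2). The γ and O(1/m) terms cancel in the difference:
  H_{28n} − H_{2n} = ln(28n) − ln(2n) + O(1/n) = ln(28/2) + O(1/n).
Hence the limit is ln(28/2) = ln 14.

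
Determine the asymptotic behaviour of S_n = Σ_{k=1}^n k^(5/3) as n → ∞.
S_n ~ (3/8) · n^(8/3)

Integral comparison: Σ_{k=1}^n k^(5/3) = ∫_0^n x^(5/3) dx + O(n^(5/3)). The integral is n^(1 + 5/3) / (1 + 5/3) = n^((5+3)/3) / ((5+3)/3) = (3/8) · n^(8/3).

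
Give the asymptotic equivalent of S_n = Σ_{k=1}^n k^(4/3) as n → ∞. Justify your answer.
S_n ~ (3/7) · n^(7/3)

Integral comparison: Σ_{k=1}^n k^(4/3) = ∫_0^n x^(4/3) dx + O(n^(4/3)). The integral is n^(1 + 4/3) / (1 + 4/3) = n^((4+3)/3) / ((4+3)/3) = (3/7) · n^(7/3).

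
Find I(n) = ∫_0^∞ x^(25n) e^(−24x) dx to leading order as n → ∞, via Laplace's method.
I(n) ~ (sqrt(2π·25n) / 24) · (25n/(24e))^(25n)

Write the integrand as exp(25n ln x − 24x) and set f(x) = 25n ln x − 24x. Then f'(x) = 25n/x − 24 = 0 at x* = 25n/24, and f''(x*) = −25n/x*^2 = −24^2/(25n). Laplace's method (interior maximum) gives
  I(n) ~ e^(f(x*)) · sqrt(2π / |f''(x*)|)
        = exp(25n ln(25n/24) − 25n) · sqrt(2π · 25n / 24^2)
        = (25n/24)^(25n) e^(−25n) · sqrt(2π·25n) / 24
        = (sqrt(2π·25n) / 24) · (25n/(24e))^(25n).
This matches Γ(25n+1)/24^(25n+1) with Stirling applied to Γ.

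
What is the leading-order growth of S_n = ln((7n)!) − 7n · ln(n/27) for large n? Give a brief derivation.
S_n ~ 7n · (ln 189 − 1) + O(ln n)

Stirling: ln((7n)!) = 7n ln(7n) − 7n + O(ln n).
  S_n = 7n ln(7n) − 7n − 7n ln(n/27) + O(ln n)
      = 7n ln(7n) − 7n ln n + 7n ln 27 − 7n + O(ln n)
      = 7n ln 7 + 7n ln 27 − 7n + O(ln n)
      = 7n (ln 189 − 1) + O(ln n).
Numerically ln(189) − 1 ≈ 4.2417.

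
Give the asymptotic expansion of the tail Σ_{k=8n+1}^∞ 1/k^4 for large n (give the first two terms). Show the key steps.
Σ_{k>8n} 1/k^4 = 1/(3 · (8n)^3) − 1/(2 · (8n)^4) + O(1/(8n)^5)

Compare to the integral: ∫_{8n}^∞ x^(−4) dx = [−x^(−3)/3]_{8n}^∞ = 1/((4−1)·(8n)^3). The Euler-Maclaurin correction adds −f(8n)/2 = −1/(2·(8n)^4). Euler-Maclaurin then gives
  Σ_{k>8n} 1/k^4 = ∫_{8n}^∞ dx/x^4 − 1/(2·(8n)^4) + O(1/(8n)^5).
(Equivalently this is ζ(4) − Σ_{k≤8n} 1/k^4.)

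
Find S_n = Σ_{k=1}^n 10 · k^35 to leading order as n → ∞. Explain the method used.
S_n ~ 5 · n^36 / 18

By integral comparison (Euler-Maclaurin), Σ_{k=1}^n 10 · k^35 = 10 · ∫_0^n x^35 dx + O(n^35) = 10 · n^36/36 = 5 · n^36 / 18 + O(n^35). (Equivalently, Faulhaber's formula gives the same leading term.)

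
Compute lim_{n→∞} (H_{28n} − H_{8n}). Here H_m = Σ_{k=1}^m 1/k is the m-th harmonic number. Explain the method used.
lim = ln(28/8) = ln(7/2)

Euler-Maclaurin gives H_m = ln m + γ + 1/(2m) + O(1/m^2). The γ and O(1/m) terms cancel in the difference:
  H_{28n} − H_{8n} = ln(28n) − ln(8n) + O(1/n) = ln(28/8) + O(1/n).
Hence the limit is ln(28/8) = ln(7/2).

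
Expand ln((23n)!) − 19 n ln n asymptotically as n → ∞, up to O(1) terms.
ln((23n)!) − 19 n ln n = 4 n ln n + 23(ln 23 − 1) n + (1/2) ln(2π·23n) + O(1/n)

Stirling: ln((23n)!) = 23n ln(23n) − 23n + (1/2) ln(2π·23n) + O(1/n).
Expand 23n ln(23n) = 23n (ln n + ln 23) = 23n ln n + 23n ln 23.
Subtract 19n ln n: leading term is (23 − 19) n ln n = 4 n ln n. The next term is 23n ln 23 − 23n = 23(ln 23 − 1) n. Then the (1/2) ln(2π·23n) correction.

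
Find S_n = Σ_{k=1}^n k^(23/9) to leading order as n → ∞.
S_n ~ (9/32) · n^(32/9)

Integral comparison: Σ_{k=1}^n k^(23/9) = ∫_0^n x^(23/9) dx + O(n^(23/9)). The integral is n^(1 + 23/9) / (1 + 23/9) = n^((23+9)/9) / ((23+9)/9) = (9/32) · n^(32/9).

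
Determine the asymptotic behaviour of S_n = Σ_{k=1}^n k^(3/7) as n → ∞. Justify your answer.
S_n ~ (7/10) · n^(10/7)

Integral comparison: Σ_{k=1}^n k^(3/7) = ∫_0^n x^(3/7) dx + O(n^(3/7)). The integral is n^(1 + 3/7) / (1 + 3/7) = n^((3+7)/7) / ((3+7)/7) = (7/10) · n^(10/7).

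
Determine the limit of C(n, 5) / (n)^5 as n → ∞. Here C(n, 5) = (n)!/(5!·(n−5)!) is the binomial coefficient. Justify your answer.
lim = 1/5! = 1/120

With N = n → ∞: C(N, 5) / N^5 = [N(N−1)…(N−4)] / (5! · N^5) = (1/5!) · 1 · (1 − 1/n) · (1 − 2/n) · (1 − 3/n) · (1 − 4/n). Each factor → 1 as N → ∞, so the limit is 1/5! = 1/120.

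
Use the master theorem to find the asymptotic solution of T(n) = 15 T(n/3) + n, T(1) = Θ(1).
T(n) = Θ(n^(log_3 15))

Master theorem: compare f(n) = n to n^(log_3 15) where log_3 15 ≈ 2.465. Since 1 < log_3 15, we have f(n) = O(n^(log_3 15 − ε)) for some ε > 0 — Case 1. Hence T(n) = Θ(n^(log_3 15)).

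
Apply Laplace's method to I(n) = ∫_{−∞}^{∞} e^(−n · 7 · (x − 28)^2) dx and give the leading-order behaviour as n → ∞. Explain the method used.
I(n) = sqrt(π/(7n))

Here φ(x) = 7 · (x − 28)^2 has its unique minimum at x* = 28 with φ(x*) = 0 and φ''(x*) = 14. Laplace's method gives
  I(n) ~ e^(−n φ(x*)) · sqrt(2π / (n · φ''(x*))) = sqrt(2π / (14n)) = sqrt(π/(7n)).
This is exact: substituting u = (x − 28)·sqrt(7n) gives I(n) = (1/sqrt(7n)) ∫_{−∞}^{∞} e^(−u^2) du = sqrt(π/(7n)).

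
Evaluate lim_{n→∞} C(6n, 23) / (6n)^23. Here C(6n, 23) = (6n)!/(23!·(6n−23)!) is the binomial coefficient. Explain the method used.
lim = 1/23! = 1/25852016738884976640000

With N = 6n → ∞: C(N, 23) / N^23 = [N(N−1)…(N−22)] / (23! · N^23) = (1/23!) · 1 · (1 − 1/(6n)) · … · (1 − 22/(6n)). Each factor → 1 as N → ∞, so the limit is 1/23! = 1/25852016738884976640000.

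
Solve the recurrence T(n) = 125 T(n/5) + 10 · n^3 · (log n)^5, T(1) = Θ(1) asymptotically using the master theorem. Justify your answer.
T(n) = Θ(n^3 · (log n)^6)

Here log_5 125 = 3 and f(n) = 10 · n^3 · (log n)^5 = Θ(n^(log_5 125) · (log n)^5). This is the extended Case 2 of the master theorem (f matches the critical exponent up to log factors), giving T(n) = Θ(n^(log_5 125) · (log n)^(5+1)) = Θ(n^3 · (log n)^6).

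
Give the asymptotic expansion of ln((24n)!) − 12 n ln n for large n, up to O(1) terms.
ln((24n)!) − 12 n ln n = 12 n ln n + 24(ln 24 − 1) n + (1/2) ln(2π·24n) + O(1/n)

Stirling: ln((24n)!) = 24n ln(24n) − 24n + (1/2) ln(2π·24n) + O(1/n).
Expand 24n ln(24n) = 24n (ln n + ln 24) = 24n ln n + 24n ln 24.
Subtract 12n ln n: leading term is (24 − 12) n ln n = 12 n ln n. The next term is 24n ln 24 − 24n = 24(ln 24 − 1) n. Then the (1/2) ln(2π·24n) correction.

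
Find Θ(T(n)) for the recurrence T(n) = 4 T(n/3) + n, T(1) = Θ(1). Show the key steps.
T(n) = Θ(n^(log_3 4))

Master theorem: compare f(n) = n to n^(log_3 4) where log_3 4 ≈ 1.262. Since 1 < log_3 4, we have f(n) = O(n^(log_3 4 − ε)) for some ε > 0 — Case 1. Hence T(n) = Θ(n^(log_3 4)).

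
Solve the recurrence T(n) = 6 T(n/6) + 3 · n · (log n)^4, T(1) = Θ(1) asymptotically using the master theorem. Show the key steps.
T(n) = Θ(n · (log n)^5)

Here log_6 6 = 1 and f(n) = 3 · n · (log n)^4 = Θ(n^(log_6 6) · (log n)^4). This is the extended Case 2 of the master theorem (f matches the critical exponent up to log factors), giving T(n) = Θ(n^(log_6 6) · (log n)^(4+1)) = Θ(n · (log n)^5).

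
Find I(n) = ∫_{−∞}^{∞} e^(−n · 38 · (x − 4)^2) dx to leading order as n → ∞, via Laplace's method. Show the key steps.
I(n) = sqrt(π/(38n))

Here φ(x) = 38 · (x − 4)^2 has its unique minimum at x* = 4 with φ(x*) = 0 and φ''(x*) = 76. Laplace's method gives
  I(n) ~ e^(−n φ(x*)) · sqrt(2π / (n · φ''(x*))) = sqrt(2π / (76n)) = sqrt(π/(38n)).
This is exact: substituting u = (x − 4)·sqrt(38n) gives I(n) = (1/sqrt(38n)) ∫_{−∞}^{∞} e^(−u^2) du = sqrt(π/(38n)).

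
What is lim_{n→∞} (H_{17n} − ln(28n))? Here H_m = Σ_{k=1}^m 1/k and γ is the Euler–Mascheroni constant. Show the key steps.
lim = ln(17/28) + γ

By Euler-Maclaurin, H_m = ln m + γ + O(1/m). So
  H_{17n} − ln(28n) = ln(17n) + γ − ln(28n) + O(1/n)
                       = ln(17/28) + γ + O(1/n).
Hence the limit is ln(17/28) + γ.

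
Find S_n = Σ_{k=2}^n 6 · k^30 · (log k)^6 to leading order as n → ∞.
S_n ~ 6 · n^31 · (log n)^6 / 31

By integral comparison, S_n = ∫_1^n 6 · x^30 · (log x)^6 dx + O(n^30 · (log n)^6). For the integral, the leading term of ∫_1^n x^30 (log x)^6 dx is n^31/31 · (log n)^6 (by repeated integration by parts; each step lowers the log-exponent and produces a relatively O(1/log n) correction). Hence S_n ~ 6 · n^31 · (log n)^6 / 31.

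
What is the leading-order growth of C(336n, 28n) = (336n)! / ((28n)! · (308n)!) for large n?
C(336n, 28n) ~ (8916100448256/285311670611)^(28n) · sqrt(6/(11π·28n))

Write N = 28n. Apply Stirling to each factorial:
  (12N)! ~ sqrt(2π·12N) · (12N/e)^(12N),
  N! ~ sqrt(2π N) · (N/e)^N,
  (11N)! ~ sqrt(2π·11N) · (11N/e)^(11N).
The exponential factors combine to (12N)^(12N) / (N^N · (11N)^(11N)) = 12^(12N)/11^(11N) = (12^12/11^11)^N = (8916100448256/285311670611)^N.
The square-root prefactors combine to sqrt(2π·12N) / (sqrt(2π N)·sqrt(2π·11N)) = sqrt(12 / (2π·11·N)) = sqrt(6/(11π·28n)).
Substituting N = 28n: C(336n, 28n) ~ (8916100448256/285311670611)^(28n) · sqrt(6/(11π·28n)).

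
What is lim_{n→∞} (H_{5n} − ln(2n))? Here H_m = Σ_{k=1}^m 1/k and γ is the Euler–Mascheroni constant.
lim = ln(5/2) + γ

By Euler-Maclaurin, H_m = ln m + γ + O(1/m). So
  H_{5n} − ln(2n) = ln(5n) + γ − ln(2n) + O(1/n)
                       = ln(5/2) + γ + O(1/n).
Hence the limit is ln(5/2) + γ.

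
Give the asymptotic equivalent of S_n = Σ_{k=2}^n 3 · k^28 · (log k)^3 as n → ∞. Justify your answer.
S_n ~ 3 · n^29 · (log n)^3 / 29

By integral comparison, S_n = ∫_1^n 3 · x^28 · (log x)^3 dx + O(n^28 · (log n)^3). For the integral, the leading term of ∫_1^n x^28 (log x)^3 dx is n^29/29 · (log n)^3 (by repeated integration by parts; each step lowers the log-exponent and produces a relatively O(1/log n) correction). Hence S_n ~ 3 · n^29 · (log n)^3 / 29.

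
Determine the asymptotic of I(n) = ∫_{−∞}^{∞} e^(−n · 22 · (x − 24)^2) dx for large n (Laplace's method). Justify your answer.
I(n) = sqrt(π/(22n))

Here φ(x) = 22 · (x − 24)^2 has its unique minimum at x* = 24 with φ(x*) = 0 and φ''(x*) = 44. Laplace's method gives
  I(n) ~ e^(−n φ(x*)) · sqrt(2π / (n · φ''(x*))) = sqrt(2π / (44n)) = sqrt(π/(22n)).
This is exact: substituting u = (x − 24)·sqrt(22n) gives I(n) = (1/sqrt(22n)) ∫_{−∞}^{∞} e^(−u^2) du = sqrt(π/(22n)).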